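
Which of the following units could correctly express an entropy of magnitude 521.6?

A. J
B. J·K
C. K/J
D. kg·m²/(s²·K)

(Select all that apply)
D

entropy has SI base units: kg * m^2 / (s^2 * K)

Checking each option against kg * m^2 / (s^2 * K):
  A. J: ✗ does not match
  B. J·K: ✗ does not match
  C. K/J: ✗ does not match
  D. kg·m²/(s²·K): ✓ matches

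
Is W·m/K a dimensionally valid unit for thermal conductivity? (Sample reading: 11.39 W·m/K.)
No

thermal conductivity has SI base units: kg * m / (s^3 * K)
W·m/K does NOT reduce to kg * m / (s^3 * K); a valid unit for thermal conductivity would be e.g. W/(m·K).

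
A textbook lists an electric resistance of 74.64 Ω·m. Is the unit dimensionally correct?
No

electric resistance has SI base units: kg * m^2 / (A^2 * s^3)
Ω·m does NOT reduce to kg * m^2 / (A^2 * s^3); a valid unit for electric resistance would be e.g. Ω.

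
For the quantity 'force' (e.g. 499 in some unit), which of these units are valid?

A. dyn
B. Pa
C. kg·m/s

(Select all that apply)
A

force has SI base units: kg * m / s^2

Checking each option against kg * m / s^2:
  A. dyn: ✓ matches
  B. Pa: ✗ does not match
  C. kg·m/s: ✗ does not match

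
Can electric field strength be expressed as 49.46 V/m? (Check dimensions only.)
Yes

electric field strength has SI base units: kg * m / (A * s^3)
V/m reduces to the same SI base units, so it is a valid unit for electric field strength.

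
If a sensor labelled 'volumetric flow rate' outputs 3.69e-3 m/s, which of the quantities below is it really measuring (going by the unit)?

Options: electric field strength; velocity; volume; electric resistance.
velocity

volumetric flow rate should have units dimensionally equivalent to m^3 / s (e.g. m³/s).
The given unit 'm/s' reduces to m / s. Of the listed options, that is the dimensionality of velocity.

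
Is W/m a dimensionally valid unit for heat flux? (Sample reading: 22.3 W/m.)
No

heat flux has SI base units: kg / s^3
W/m does NOT reduce to kg / s^3; a valid unit for heat flux would be e.g. W/m².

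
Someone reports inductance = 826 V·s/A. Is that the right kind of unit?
Yes

inductance has SI base units: kg * m^2 / (A^2 * s^2)
V·s/A reduces to the same SI base units, so it is a valid unit for inductance.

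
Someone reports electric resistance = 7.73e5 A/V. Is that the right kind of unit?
No

electric resistance has SI base units: kg * m^2 / (A^2 * s^3)
A/V does NOT reduce to kg * m^2 / (A^2 * s^3); a valid unit for electric resistance would be e.g. Ω.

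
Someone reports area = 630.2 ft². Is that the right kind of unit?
Yes

area has SI base units: m^2
ft² reduces to the same SI base units, so it is a valid unit for area.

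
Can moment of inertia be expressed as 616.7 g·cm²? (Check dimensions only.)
Yes

moment of inertia has SI base units: kg * m^2
g·cm² reduces to the same SI base units, so it is a valid unit for moment of inertia.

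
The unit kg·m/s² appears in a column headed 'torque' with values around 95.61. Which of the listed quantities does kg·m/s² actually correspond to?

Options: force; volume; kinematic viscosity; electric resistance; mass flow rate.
force

torque should have units dimensionally equivalent to kg * m^2 / s^2 (e.g. N·m).
The given unit 'kg·m/s²' reduces to kg * m / s^2. Of the listed options, that is the dimensionality of force.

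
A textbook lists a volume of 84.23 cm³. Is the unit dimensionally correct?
Yes

volume has SI base units: m^3
cm³ reduces to the same SI base units, so it is a valid unit for volume.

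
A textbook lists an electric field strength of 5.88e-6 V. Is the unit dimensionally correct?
No

electric field strength has SI base units: kg * m / (A * s^3)
V does NOT reduce to kg * m / (A * s^3); a valid unit for electric field strength would be e.g. V/m.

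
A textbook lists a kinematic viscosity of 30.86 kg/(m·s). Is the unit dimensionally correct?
No

kinematic viscosity has SI base units: m^2 / s
kg/(m·s) does NOT reduce to m^2 / s; a valid unit for kinematic viscosity would be e.g. m²/s.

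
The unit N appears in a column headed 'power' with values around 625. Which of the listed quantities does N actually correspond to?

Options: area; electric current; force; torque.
force

power should have units dimensionally equivalent to kg * m^2 / s^3 (e.g. W).
The given unit 'N' reduces to kg * m / s^2. Of the listed options, that is the dimensionality of force.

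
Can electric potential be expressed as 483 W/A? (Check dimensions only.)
Yes

electric potential has SI base units: kg * m^2 / (A * s^3)
W/A reduces to the same SI base units, so it is a valid unit for electric potential.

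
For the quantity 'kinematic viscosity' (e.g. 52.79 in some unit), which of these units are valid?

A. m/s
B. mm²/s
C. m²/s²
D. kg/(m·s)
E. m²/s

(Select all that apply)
B, E

kinematic viscosity has SI base units: m^2 / s

Checking each option against m^2 / s:
  A. m/s: ✗ does not match
  B. mm²/s: ✓ matches
  C. m²/s²: ✗ does not match
  D. kg/(m·s): ✗ does not match
  E. m²/s: ✓ matches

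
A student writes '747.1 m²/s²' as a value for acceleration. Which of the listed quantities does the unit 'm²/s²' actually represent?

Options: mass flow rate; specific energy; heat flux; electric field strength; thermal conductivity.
specific energy

acceleration should have units dimensionally equivalent to m / s^2 (e.g. m/s²).
The given unit 'm²/s²' reduces to m^2 / s^2. Of the listed options, that is the dimensionality of specific energy.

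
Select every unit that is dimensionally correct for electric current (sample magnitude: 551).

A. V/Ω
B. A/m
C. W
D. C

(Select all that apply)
A

electric current has SI base units: A

Checking each option against A:
  A. V/Ω: ✓ matches
  B. A/m: ✗ does not match
  C. W: ✗ does not match
  D. C: ✗ does not match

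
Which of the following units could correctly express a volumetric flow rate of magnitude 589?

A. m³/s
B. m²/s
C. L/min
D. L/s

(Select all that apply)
A, C, D

volumetric flow rate has SI base units: m^3 / s

Checking each option against m^3 / s:
  A. m³/s: ✓ matches
  B. m²/s: ✗ does not match
  C. L/min: ✓ matches
  D. L/s: ✓ matches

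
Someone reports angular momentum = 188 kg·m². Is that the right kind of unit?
No

angular momentum has SI base units: kg * m^2 / s
kg·m² does NOT reduce to kg * m^2 / s; a valid unit for angular momentum would be e.g. kg·m²/s.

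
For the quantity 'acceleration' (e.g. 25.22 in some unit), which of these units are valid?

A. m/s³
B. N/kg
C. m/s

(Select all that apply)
B

acceleration has SI base units: m / s^2

Checking each option against m / s^2:
  A. m/s³: ✗ does not match
  B. N/kg: ✓ matches
  C. m/s: ✗ does not match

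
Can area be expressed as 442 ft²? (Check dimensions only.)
Yes

area has SI base units: m^2
ft² reduces to the same SI base units, so it is a valid unit for area.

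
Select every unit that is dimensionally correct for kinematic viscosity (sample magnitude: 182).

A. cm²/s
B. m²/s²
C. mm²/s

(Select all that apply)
A, C

kinematic viscosity has SI base units: m^2 / s

Checking each option against m^2 / s:
  A. cm²/s: ✓ matches
  B. m²/s²: ✗ does not match
  C. mm²/s: ✓ matches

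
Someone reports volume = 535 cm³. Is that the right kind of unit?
Yes

volume has SI base units: m^3
cm³ reduces to the same SI base units, so it is a valid unit for volume.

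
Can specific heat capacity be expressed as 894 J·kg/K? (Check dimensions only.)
No

specific heat capacity has SI base units: m^2 / (s^2 * K)
J·kg/K does NOT reduce to m^2 / (s^2 * K); a valid unit for specific heat capacity would be e.g. J/(kg·K).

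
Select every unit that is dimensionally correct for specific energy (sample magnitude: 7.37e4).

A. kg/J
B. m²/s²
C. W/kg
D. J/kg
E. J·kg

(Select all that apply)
B, D

specific energy has SI base units: m^2 / s^2

Checking each option against m^2 / s^2:
  A. kg/J: ✗ does not match
  B. m²/s²: ✓ matches
  C. W/kg: ✗ does not match
  D. J/kg: ✓ matches
  E. J·kg: ✗ does not match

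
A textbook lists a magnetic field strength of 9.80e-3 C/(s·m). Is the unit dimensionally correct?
Yes

magnetic field strength has SI base units: A / m
C/(s·m) reduces to the same SI base units, so it is a valid unit for magnetic field strength.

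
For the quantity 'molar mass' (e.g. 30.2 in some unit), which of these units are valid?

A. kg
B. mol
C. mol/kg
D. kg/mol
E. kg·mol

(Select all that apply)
D

molar mass has SI base units: kg / mol

Checking each option against kg / mol:
  A. kg: ✗ does not match
  B. mol: ✗ does not match
  C. mol/kg: ✗ does not match
  D. kg/mol: ✓ matches
  E. kg·mol: ✗ does not match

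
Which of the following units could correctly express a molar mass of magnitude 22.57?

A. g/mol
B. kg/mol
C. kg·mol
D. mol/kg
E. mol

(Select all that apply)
A, B

molar mass has SI base units: kg / mol

Checking each option against kg / mol:
  A. g/mol: ✓ matches
  B. kg/mol: ✓ matches
  C. kg·mol: ✗ does not match
  D. mol/kg: ✗ does not match
  E. mol: ✗ does not match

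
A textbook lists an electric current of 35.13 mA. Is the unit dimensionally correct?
Yes

electric current has SI base units: A
mA reduces to the same SI base units, so it is a valid unit for electric current.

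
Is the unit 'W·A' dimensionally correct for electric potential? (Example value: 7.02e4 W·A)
No

electric potential has SI base units: kg * m^2 / (A * s^3)
W·A does NOT reduce to kg * m^2 / (A * s^3); a valid unit for electric potential would be e.g. V.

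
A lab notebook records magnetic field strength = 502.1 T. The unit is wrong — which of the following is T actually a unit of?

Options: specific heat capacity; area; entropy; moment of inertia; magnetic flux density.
magnetic flux density

magnetic field strength should have units dimensionally equivalent to A / m (e.g. A/m).
The given unit 'T' reduces to kg / (A * s^2). Of the listed options, that is the dimensionality of magnetic flux density.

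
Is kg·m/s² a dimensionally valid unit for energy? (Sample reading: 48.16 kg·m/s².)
No

energy has SI base units: kg * m^2 / s^2
kg·m/s² does NOT reduce to kg * m^2 / s^2; a valid unit for energy would be e.g. J.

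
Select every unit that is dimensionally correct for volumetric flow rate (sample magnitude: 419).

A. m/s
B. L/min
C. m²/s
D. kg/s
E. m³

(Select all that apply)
B

volumetric flow rate has SI base units: m^3 / s

Checking each option against m^3 / s:
  A. m/s: ✗ does not match
  B. L/min: ✓ matches
  C. m²/s: ✗ does not match
  D. kg/s: ✗ does not match
  E. m³: ✗ does not match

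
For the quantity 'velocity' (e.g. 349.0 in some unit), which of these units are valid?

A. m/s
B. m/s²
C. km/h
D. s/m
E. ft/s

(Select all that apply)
A, C, E

velocity has SI base units: m / s

Checking each option against m / s:
  A. m/s: ✓ matches
  B. m/s²: ✗ does not match
  C. km/h: ✓ matches
  D. s/m: ✗ does not match
  E. ft/s: ✓ matches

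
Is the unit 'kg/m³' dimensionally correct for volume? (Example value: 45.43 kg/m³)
No

volume has SI base units: m^3
kg/m³ does NOT reduce to m^3; a valid unit for volume would be e.g. m³.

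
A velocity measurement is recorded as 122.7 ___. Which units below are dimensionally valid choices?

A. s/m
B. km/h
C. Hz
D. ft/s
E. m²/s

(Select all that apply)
B, D

velocity has SI base units: m / s

Checking each option against m / s:
  A. s/m: ✗ does not match
  B. km/h: ✓ matches
  C. Hz: ✗ does not match
  D. ft/s: ✓ matches
  E. m²/s: ✗ does not match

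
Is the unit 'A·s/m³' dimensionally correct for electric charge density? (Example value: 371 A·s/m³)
Yes

electric charge density has SI base units: A * s / m^3
A·s/m³ reduces to the same SI base units, so it is a valid unit for electric charge density.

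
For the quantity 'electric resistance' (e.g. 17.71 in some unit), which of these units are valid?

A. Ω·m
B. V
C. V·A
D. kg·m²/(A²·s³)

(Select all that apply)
D

electric resistance has SI base units: kg * m^2 / (A^2 * s^3)

Checking each option against kg * m^2 / (A^2 * s^3):
  A. Ω·m: ✗ does not match
  B. V: ✗ does not match
  C. V·A: ✗ does not match
  D. kg·m²/(A²·s³): ✓ matches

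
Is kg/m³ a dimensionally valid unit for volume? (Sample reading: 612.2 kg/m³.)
No

volume has SI base units: m^3
kg/m³ does NOT reduce to m^3; a valid unit for volume would be e.g. m³.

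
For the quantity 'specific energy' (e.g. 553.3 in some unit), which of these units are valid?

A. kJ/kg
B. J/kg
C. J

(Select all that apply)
A, B

specific energy has SI base units: m^2 / s^2

Checking each option against m^2 / s^2:
  A. kJ/kg: ✓ matches
  B. J/kg: ✓ matches
  C. J: ✗ does not match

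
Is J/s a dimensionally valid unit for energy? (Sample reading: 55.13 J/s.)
No

energy has SI base units: kg * m^2 / s^2
J/s does NOT reduce to kg * m^2 / s^2; a valid unit for energy would be e.g. J.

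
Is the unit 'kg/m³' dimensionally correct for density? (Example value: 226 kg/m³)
Yes

density has SI base units: kg / m^3
kg/m³ reduces to the same SI base units, so it is a valid unit for density.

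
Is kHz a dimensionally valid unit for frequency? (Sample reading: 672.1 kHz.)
Yes

frequency has SI base units: 1 / s
kHz reduces to the same SI base units, so it is a valid unit for frequency.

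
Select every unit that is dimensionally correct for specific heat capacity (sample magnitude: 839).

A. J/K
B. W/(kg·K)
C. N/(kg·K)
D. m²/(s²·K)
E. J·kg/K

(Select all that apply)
D

specific heat capacity has SI base units: m^2 / (s^2 * K)

Checking each option against m^2 / (s^2 * K):
  A. J/K: ✗ does not match
  B. W/(kg·K): ✗ does not match
  C. N/(kg·K): ✗ does not match
  D. m²/(s²·K): ✓ matches
  E. J·kg/K: ✗ does not match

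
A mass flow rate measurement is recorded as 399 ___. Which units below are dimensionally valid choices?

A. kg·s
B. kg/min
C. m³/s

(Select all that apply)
B

mass flow rate has SI base units: kg / s

Checking each option against kg / s:
  A. kg·s: ✗ does not match
  B. kg/min: ✓ matches
  C. m³/s: ✗ does not match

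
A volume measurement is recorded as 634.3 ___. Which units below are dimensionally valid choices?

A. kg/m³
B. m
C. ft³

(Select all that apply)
C

volume has SI base units: m^3

Checking each option against m^3:
  A. kg/m³: ✗ does not match
  B. m: ✗ does not match
  C. ft³: ✓ matches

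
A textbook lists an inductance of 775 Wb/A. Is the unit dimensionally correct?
Yes

inductance has SI base units: kg * m^2 / (A^2 * s^2)
Wb/A reduces to the same SI base units, so it is a valid unit for inductance.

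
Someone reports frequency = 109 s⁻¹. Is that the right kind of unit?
Yes

frequency has SI base units: 1 / s
s⁻¹ reduces to the same SI base units, so it is a valid unit for frequency.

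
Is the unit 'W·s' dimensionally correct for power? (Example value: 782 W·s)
No

power has SI base units: kg * m^2 / s^3
W·s does NOT reduce to kg * m^2 / s^3; a valid unit for power would be e.g. W.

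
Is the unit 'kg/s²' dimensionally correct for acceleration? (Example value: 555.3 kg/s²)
No

acceleration has SI base units: m / s^2
kg/s² does NOT reduce to m / s^2; a valid unit for acceleration would be e.g. m/s².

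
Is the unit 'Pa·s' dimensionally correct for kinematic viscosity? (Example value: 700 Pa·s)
No

kinematic viscosity has SI base units: m^2 / s
Pa·s does NOT reduce to m^2 / s; a valid unit for kinematic viscosity would be e.g. m²/s.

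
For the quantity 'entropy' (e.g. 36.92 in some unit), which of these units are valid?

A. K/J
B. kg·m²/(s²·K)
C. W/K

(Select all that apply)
B

entropy has SI base units: kg * m^2 / (s^2 * K)

Checking each option against kg * m^2 / (s^2 * K):
  A. K/J: ✗ does not match
  B. kg·m²/(s²·K): ✓ matches
  C. W/K: ✗ does not match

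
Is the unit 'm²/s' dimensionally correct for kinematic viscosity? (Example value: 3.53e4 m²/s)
Yes

kinematic viscosity has SI base units: m^2 / s
m²/s reduces to the same SI base units, so it is a valid unit for kinematic viscosity.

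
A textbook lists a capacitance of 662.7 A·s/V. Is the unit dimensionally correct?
Yes

capacitance has SI base units: A^2 * s^4 / (kg * m^2)
A·s/V reduces to the same SI base units, so it is a valid unit for capacitance.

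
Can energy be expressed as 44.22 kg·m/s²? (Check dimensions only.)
No

energy has SI base units: kg * m^2 / s^2
kg·m/s² does NOT reduce to kg * m^2 / s^2; a valid unit for energy would be e.g. J.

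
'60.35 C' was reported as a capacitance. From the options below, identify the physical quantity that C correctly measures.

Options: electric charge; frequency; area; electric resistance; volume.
electric charge

capacitance should have units dimensionally equivalent to A^2 * s^4 / (kg * m^2) (e.g. F).
The given unit 'C' reduces to A * s. Of the listed options, that is the dimensionality of electric charge.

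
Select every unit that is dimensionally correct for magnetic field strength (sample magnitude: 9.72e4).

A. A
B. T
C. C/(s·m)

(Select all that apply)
C

magnetic field strength has SI base units: A / m

Checking each option against A / m:
  A. A: ✗ does not match
  B. T: ✗ does not match
  C. C/(s·m): ✓ matches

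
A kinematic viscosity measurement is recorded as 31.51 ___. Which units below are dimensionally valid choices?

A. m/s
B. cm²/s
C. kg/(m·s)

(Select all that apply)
B

kinematic viscosity has SI base units: m^2 / s

Checking each option against m^2 / s:
  A. m/s: ✗ does not match
  B. cm²/s: ✓ matches
  C. kg/(m·s): ✗ does not match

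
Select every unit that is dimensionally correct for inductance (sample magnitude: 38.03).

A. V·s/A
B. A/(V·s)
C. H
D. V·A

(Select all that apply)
A, C

inductance has SI base units: kg * m^2 / (A^2 * s^2)

Checking each option against kg * m^2 / (A^2 * s^2):
  A. V·s/A: ✓ matches
  B. A/(V·s): ✗ does not match
  C. H: ✓ matches
  D. V·A: ✗ does not match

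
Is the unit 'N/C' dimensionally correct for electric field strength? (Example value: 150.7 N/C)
Yes

electric field strength has SI base units: kg * m / (A * s^3)
N/C reduces to the same SI base units, so it is a valid unit for electric field strength.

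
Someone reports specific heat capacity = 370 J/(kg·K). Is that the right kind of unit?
Yes

specific heat capacity has SI base units: m^2 / (s^2 * K)
J/(kg·K) reduces to the same SI base units, so it is a valid unit for specific heat capacity.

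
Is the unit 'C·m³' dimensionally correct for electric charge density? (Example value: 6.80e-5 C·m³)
No

electric charge density has SI base units: A * s / m^3
C·m³ does NOT reduce to A * s / m^3; a valid unit for electric charge density would be e.g. C/m³.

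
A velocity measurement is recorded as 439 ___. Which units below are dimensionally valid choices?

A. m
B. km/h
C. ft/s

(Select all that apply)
B, C

velocity has SI base units: m / s

Checking each option against m / s:
  A. m: ✗ does not match
  B. km/h: ✓ matches
  C. ft/s: ✓ matches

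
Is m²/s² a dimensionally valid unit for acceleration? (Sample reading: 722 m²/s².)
No

acceleration has SI base units: m / s^2
m²/s² does NOT reduce to m / s^2; a valid unit for acceleration would be e.g. m/s².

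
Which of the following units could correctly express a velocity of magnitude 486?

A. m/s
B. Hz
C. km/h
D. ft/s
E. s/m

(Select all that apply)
A, C, D

velocity has SI base units: m / s

Checking each option against m / s:
  A. m/s: ✓ matches
  B. Hz: ✗ does not match
  C. km/h: ✓ matches
  D. ft/s: ✓ matches
  E. s/m: ✗ does not match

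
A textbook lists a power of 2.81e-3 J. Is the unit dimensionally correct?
No

power has SI base units: kg * m^2 / s^3
J does NOT reduce to kg * m^2 / s^3; a valid unit for power would be e.g. W.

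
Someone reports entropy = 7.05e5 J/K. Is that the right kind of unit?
Yes

entropy has SI base units: kg * m^2 / (s^2 * K)
J/K reduces to the same SI base units, so it is a valid unit for entropy.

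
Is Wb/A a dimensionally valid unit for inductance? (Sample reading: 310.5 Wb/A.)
Yes

inductance has SI base units: kg * m^2 / (A^2 * s^2)
Wb/A reduces to the same SI base units, so it is a valid unit for inductance.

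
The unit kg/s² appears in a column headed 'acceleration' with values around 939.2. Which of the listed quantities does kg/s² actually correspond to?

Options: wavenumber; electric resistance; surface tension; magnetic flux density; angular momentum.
surface tension

acceleration should have units dimensionally equivalent to m / s^2 (e.g. m/s²).
The given unit 'kg/s²' reduces to kg / s^2. Of the listed options, that is the dimensionality of surface tension.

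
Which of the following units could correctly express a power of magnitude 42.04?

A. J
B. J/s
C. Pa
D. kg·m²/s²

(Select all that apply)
B

power has SI base units: kg * m^2 / s^3

Checking each option against kg * m^2 / s^3:
  A. J: ✗ does not match
  B. J/s: ✓ matches
  C. Pa: ✗ does not match
  D. kg·m²/s²: ✗ does not match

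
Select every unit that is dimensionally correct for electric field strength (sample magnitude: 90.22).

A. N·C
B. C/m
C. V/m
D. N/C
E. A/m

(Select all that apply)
C, D

electric field strength has SI base units: kg * m / (A * s^3)

Checking each option against kg * m / (A * s^3):
  A. N·C: ✗ does not match
  B. C/m: ✗ does not match
  C. V/m: ✓ matches
  D. N/C: ✓ matches
  E. A/m: ✗ does not match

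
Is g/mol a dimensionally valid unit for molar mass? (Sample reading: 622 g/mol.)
Yes

molar mass has SI base units: kg / mol
g/mol reduces to the same SI base units, so it is a valid unit for molar mass.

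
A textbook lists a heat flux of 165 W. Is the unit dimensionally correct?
No

heat flux has SI base units: kg / s^3
W does NOT reduce to kg / s^3; a valid unit for heat flux would be e.g. W/m².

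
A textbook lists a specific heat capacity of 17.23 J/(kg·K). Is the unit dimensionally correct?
Yes

specific heat capacity has SI base units: m^2 / (s^2 * K)
J/(kg·K) reduces to the same SI base units, so it is a valid unit for specific heat capacity.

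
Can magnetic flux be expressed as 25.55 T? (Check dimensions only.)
No

magnetic flux has SI base units: kg * m^2 / (A * s^2)
T does NOT reduce to kg * m^2 / (A * s^2); a valid unit for magnetic flux would be e.g. Wb.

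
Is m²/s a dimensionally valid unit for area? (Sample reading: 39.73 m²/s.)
No

area has SI base units: m^2
m²/s does NOT reduce to m^2; a valid unit for area would be e.g. m².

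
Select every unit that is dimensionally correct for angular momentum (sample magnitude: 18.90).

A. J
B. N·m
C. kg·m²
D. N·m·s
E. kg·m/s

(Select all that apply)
D

angular momentum has SI base units: kg * m^2 / s

Checking each option against kg * m^2 / s:
  A. J: ✗ does not match
  B. N·m: ✗ does not match
  C. kg·m²: ✗ does not match
  D. N·m·s: ✓ matches
  E. kg·m/s: ✗ does not match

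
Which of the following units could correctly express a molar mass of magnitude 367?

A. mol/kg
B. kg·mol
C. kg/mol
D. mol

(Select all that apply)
C

molar mass has SI base units: kg / mol

Checking each option against kg / mol:
  A. mol/kg: ✗ does not match
  B. kg·mol: ✗ does not match
  C. kg/mol: ✓ matches
  D. mol: ✗ does not match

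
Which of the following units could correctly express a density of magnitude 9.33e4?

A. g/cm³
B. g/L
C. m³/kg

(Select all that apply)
A, B

density has SI base units: kg / m^3

Checking each option against kg / m^3:
  A. g/cm³: ✓ matches
  B. g/L: ✓ matches
  C. m³/kg: ✗ does not match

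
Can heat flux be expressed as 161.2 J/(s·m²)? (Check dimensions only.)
Yes

heat flux has SI base units: kg / s^3
J/(s·m²) reduces to the same SI base units, so it is a valid unit for heat flux.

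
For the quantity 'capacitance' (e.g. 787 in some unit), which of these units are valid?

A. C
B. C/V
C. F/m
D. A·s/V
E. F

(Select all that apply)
B, D, E

capacitance has SI base units: A^2 * s^4 / (kg * m^2)

Checking each option against A^2 * s^4 / (kg * m^2):
  A. C: ✗ does not match
  B. C/V: ✓ matches
  C. F/m: ✗ does not match
  D. A·s/V: ✓ matches
  E. F: ✓ matches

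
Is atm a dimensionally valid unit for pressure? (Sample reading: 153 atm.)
Yes

pressure has SI base units: kg / (m * s^2)
atm reduces to the same SI base units, so it is a valid unit for pressure.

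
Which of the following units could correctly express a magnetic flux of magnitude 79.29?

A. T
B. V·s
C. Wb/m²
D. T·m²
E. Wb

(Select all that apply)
B, D, E

magnetic flux has SI base units: kg * m^2 / (A * s^2)

Checking each option against kg * m^2 / (A * s^2):
  A. T: ✗ does not match
  B. V·s: ✓ matches
  C. Wb/m²: ✗ does not match
  D. T·m²: ✓ matches
  E. Wb: ✓ matches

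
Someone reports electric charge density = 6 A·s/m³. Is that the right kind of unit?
Yes

electric charge density has SI base units: A * s / m^3
A·s/m³ reduces to the same SI base units, so it is a valid unit for electric charge density.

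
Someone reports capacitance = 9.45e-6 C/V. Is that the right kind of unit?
Yes

capacitance has SI base units: A^2 * s^4 / (kg * m^2)
C/V reduces to the same SI base units, so it is a valid unit for capacitance.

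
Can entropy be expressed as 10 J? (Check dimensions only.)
No

entropy has SI base units: kg * m^2 / (s^2 * K)
J does NOT reduce to kg * m^2 / (s^2 * K); a valid unit for entropy would be e.g. J/K.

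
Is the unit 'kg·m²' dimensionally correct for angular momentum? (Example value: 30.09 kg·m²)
No

angular momentum has SI base units: kg * m^2 / s
kg·m² does NOT reduce to kg * m^2 / s; a valid unit for angular momentum would be e.g. kg·m²/s.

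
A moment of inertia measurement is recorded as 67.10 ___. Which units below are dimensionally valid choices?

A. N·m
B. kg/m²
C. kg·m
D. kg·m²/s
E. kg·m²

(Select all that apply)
E

moment of inertia has SI base units: kg * m^2

Checking each option against kg * m^2:
  A. N·m: ✗ does not match
  B. kg/m²: ✗ does not match
  C. kg·m: ✗ does not match
  D. kg·m²/s: ✗ does not match
  E. kg·m²: ✓ matches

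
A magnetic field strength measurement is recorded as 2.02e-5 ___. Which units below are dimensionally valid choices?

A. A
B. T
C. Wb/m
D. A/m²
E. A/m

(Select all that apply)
E

magnetic field strength has SI base units: A / m

Checking each option against A / m:
  A. A: ✗ does not match
  B. T: ✗ does not match
  C. Wb/m: ✗ does not match
  D. A/m²: ✗ does not match
  E. A/m: ✓ matches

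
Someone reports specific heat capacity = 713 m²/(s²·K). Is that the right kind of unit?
Yes

specific heat capacity has SI base units: m^2 / (s^2 * K)
m²/(s²·K) reduces to the same SI base units, so it is a valid unit for specific heat capacity.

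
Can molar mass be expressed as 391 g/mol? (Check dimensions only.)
Yes

molar mass has SI base units: kg / mol
g/mol reduces to the same SI base units, so it is a valid unit for molar mass.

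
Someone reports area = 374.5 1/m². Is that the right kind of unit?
No

area has SI base units: m^2
1/m² does NOT reduce to m^2; a valid unit for area would be e.g. m².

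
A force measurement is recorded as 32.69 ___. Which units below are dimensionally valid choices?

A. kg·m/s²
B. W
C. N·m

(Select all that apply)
A

force has SI base units: kg * m / s^2

Checking each option against kg * m / s^2:
  A. kg·m/s²: ✓ matches
  B. W: ✗ does not match
  C. N·m: ✗ does not match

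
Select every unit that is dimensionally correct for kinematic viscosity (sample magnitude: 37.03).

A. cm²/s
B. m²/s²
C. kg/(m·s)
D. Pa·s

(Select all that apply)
A

kinematic viscosity has SI base units: m^2 / s

Checking each option against m^2 / s:
  A. cm²/s: ✓ matches
  B. m²/s²: ✗ does not match
  C. kg/(m·s): ✗ does not match
  D. Pa·s: ✗ does not match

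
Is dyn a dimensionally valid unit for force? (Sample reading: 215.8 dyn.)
Yes

force has SI base units: kg * m / s^2
dyn reduces to the same SI base units, so it is a valid unit for force.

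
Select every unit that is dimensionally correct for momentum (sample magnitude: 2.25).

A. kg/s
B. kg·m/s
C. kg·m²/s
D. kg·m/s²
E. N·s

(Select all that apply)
B, E

momentum has SI base units: kg * m / s

Checking each option against kg * m / s:
  A. kg/s: ✗ does not match
  B. kg·m/s: ✓ matches
  C. kg·m²/s: ✗ does not match
  D. kg·m/s²: ✗ does not match
  E. N·s: ✓ matches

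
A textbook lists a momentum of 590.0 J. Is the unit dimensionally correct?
No

momentum has SI base units: kg * m / s
J does NOT reduce to kg * m / s; a valid unit for momentum would be e.g. kg·m/s.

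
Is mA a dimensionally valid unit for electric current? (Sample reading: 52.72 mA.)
Yes

electric current has SI base units: A
mA reduces to the same SI base units, so it is a valid unit for electric current.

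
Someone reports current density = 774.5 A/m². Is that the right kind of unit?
Yes

current density has SI base units: A / m^2
A/m² reduces to the same SI base units, so it is a valid unit for current density.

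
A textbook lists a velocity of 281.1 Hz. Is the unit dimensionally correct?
No

velocity has SI base units: m / s
Hz does NOT reduce to m / s; a valid unit for velocity would be e.g. m/s.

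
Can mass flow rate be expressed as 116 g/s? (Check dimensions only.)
Yes

mass flow rate has SI base units: kg / s
g/s reduces to the same SI base units, so it is a valid unit for mass flow rate.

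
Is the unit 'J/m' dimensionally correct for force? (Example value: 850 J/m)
Yes

force has SI base units: kg * m / s^2
J/m reduces to the same SI base units, so it is a valid unit for force.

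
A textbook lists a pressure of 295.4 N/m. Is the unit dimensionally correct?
No

pressure has SI base units: kg / (m * s^2)
N/m does NOT reduce to kg / (m * s^2); a valid unit for pressure would be e.g. Pa.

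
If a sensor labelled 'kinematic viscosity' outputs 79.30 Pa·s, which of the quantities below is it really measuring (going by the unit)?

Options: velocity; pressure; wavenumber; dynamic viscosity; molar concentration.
dynamic viscosity

kinematic viscosity should have units dimensionally equivalent to m^2 / s (e.g. m²/s).
The given unit 'Pa·s' reduces to kg / (m * s). Of the listed options, that is the dimensionality of dynamic viscosity.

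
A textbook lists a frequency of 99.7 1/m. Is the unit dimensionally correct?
No

frequency has SI base units: 1 / s
1/m does NOT reduce to 1 / s; a valid unit for frequency would be e.g. Hz.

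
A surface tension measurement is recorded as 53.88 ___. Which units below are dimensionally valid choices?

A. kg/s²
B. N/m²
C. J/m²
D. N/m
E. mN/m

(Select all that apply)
A, C, D, E

surface tension has SI base units: kg / s^2

Checking each option against kg / s^2:
  A. kg/s²: ✓ matches
  B. N/m²: ✗ does not match
  C. J/m²: ✓ matches
  D. N/m: ✓ matches
  E. mN/m: ✓ matches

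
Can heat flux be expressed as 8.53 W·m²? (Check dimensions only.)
No

heat flux has SI base units: kg / s^3
W·m² does NOT reduce to kg / s^3; a valid unit for heat flux would be e.g. W/m².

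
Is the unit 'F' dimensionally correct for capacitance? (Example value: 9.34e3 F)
Yes

capacitance has SI base units: A^2 * s^4 / (kg * m^2)
F reduces to the same SI base units, so it is a valid unit for capacitance.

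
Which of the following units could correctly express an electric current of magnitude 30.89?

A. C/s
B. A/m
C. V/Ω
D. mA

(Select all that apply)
A, C, D

electric current has SI base units: A

Checking each option against A:
  A. C/s: ✓ matches
  B. A/m: ✗ does not match
  C. V/Ω: ✓ matches
  D. mA: ✓ matches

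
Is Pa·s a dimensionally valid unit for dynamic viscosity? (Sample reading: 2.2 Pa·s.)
Yes

dynamic viscosity has SI base units: kg / (m * s)
Pa·s reduces to the same SI base units, so it is a valid unit for dynamic viscosity.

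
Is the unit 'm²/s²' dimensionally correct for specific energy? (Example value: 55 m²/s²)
Yes

specific energy has SI base units: m^2 / s^2
m²/s² reduces to the same SI base units, so it is a valid unit for specific energy.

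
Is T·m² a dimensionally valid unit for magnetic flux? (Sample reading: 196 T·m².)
Yes

magnetic flux has SI base units: kg * m^2 / (A * s^2)
T·m² reduces to the same SI base units, so it is a valid unit for magnetic flux.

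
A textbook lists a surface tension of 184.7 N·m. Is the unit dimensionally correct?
No

surface tension has SI base units: kg / s^2
N·m does NOT reduce to kg / s^2; a valid unit for surface tension would be e.g. N/m.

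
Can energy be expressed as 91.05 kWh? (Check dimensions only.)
Yes

energy has SI base units: kg * m^2 / s^2
kWh reduces to the same SI base units, so it is a valid unit for energy.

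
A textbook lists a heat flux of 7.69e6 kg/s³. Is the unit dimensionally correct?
Yes

heat flux has SI base units: kg / s^3
kg/s³ reduces to the same SI base units, so it is a valid unit for heat flux.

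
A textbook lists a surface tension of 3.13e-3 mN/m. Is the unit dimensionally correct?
Yes

surface tension has SI base units: kg / s^2
mN/m reduces to the same SI base units, so it is a valid unit for surface tension.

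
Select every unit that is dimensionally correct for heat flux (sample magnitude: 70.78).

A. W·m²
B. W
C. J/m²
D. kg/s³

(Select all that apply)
D

heat flux has SI base units: kg / s^3

Checking each option against kg / s^3:
  A. W·m²: ✗ does not match
  B. W: ✗ does not match
  C. J/m²: ✗ does not match
  D. kg/s³: ✓ matches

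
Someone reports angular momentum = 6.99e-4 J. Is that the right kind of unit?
No

angular momentum has SI base units: kg * m^2 / s
J does NOT reduce to kg * m^2 / s; a valid unit for angular momentum would be e.g. kg·m²/s.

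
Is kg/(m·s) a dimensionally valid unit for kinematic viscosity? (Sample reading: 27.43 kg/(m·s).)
No

kinematic viscosity has SI base units: m^2 / s
kg/(m·s) does NOT reduce to m^2 / s; a valid unit for kinematic viscosity would be e.g. m²/s.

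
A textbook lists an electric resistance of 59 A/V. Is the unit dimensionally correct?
No

electric resistance has SI base units: kg * m^2 / (A^2 * s^3)
A/V does NOT reduce to kg * m^2 / (A^2 * s^3); a valid unit for electric resistance would be e.g. Ω.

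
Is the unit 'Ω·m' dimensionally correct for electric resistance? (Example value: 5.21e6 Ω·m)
No

electric resistance has SI base units: kg * m^2 / (A^2 * s^3)
Ω·m does NOT reduce to kg * m^2 / (A^2 * s^3); a valid unit for electric resistance would be e.g. Ω.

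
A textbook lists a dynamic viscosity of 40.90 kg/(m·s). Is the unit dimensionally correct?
Yes

dynamic viscosity has SI base units: kg / (m * s)
kg/(m·s) reduces to the same SI base units, so it is a valid unit for dynamic viscosity.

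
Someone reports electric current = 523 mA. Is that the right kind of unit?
Yes

electric current has SI base units: A
mA reduces to the same SI base units, so it is a valid unit for electric current.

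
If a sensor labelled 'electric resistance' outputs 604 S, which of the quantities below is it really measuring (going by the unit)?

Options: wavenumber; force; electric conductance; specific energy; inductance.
electric conductance

electric resistance should have units dimensionally equivalent to kg * m^2 / (A^2 * s^3) (e.g. Ω).
The given unit 'S' reduces to A^2 * s^3 / (kg * m^2). Of the listed options, that is the dimensionality of electric conductance.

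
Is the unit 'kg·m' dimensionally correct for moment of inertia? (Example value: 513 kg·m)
No

moment of inertia has SI base units: kg * m^2
kg·m does NOT reduce to kg * m^2; a valid unit for moment of inertia would be e.g. kg·m².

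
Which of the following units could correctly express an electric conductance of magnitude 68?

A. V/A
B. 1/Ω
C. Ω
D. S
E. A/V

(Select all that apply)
B, D, E

electric conductance has SI base units: A^2 * s^3 / (kg * m^2)

Checking each option against A^2 * s^3 / (kg * m^2):
  A. V/A: ✗ does not match
  B. 1/Ω: ✓ matches
  C. Ω: ✗ does not match
  D. S: ✓ matches
  E. A/V: ✓ matches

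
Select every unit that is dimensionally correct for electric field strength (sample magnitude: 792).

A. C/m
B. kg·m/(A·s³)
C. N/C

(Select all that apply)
B, C

electric field strength has SI base units: kg * m / (A * s^3)

Checking each option against kg * m / (A * s^3):
  A. C/m: ✗ does not match
  B. kg·m/(A·s³): ✓ matches
  C. N/C: ✓ matches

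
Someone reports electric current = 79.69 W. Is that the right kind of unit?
No

electric current has SI base units: A
W does NOT reduce to A; a valid unit for electric current would be e.g. A.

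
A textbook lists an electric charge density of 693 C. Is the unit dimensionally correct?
No

electric charge density has SI base units: A * s / m^3
C does NOT reduce to A * s / m^3; a valid unit for electric charge density would be e.g. C/m³.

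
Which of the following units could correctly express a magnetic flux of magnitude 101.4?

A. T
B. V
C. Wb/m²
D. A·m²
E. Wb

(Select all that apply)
E

magnetic flux has SI base units: kg * m^2 / (A * s^2)

Checking each option against kg * m^2 / (A * s^2):
  A. T: ✗ does not match
  B. V: ✗ does not match
  C. Wb/m²: ✗ does not match
  D. A·m²: ✗ does not match
  E. Wb: ✓ matches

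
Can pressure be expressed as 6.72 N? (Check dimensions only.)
No

pressure has SI base units: kg / (m * s^2)
N does NOT reduce to kg / (m * s^2); a valid unit for pressure would be e.g. Pa.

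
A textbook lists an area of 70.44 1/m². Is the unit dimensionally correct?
No

area has SI base units: m^2
1/m² does NOT reduce to m^2; a valid unit for area would be e.g. m².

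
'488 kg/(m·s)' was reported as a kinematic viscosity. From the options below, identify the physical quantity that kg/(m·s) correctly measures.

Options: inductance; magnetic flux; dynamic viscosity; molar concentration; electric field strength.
dynamic viscosity

kinematic viscosity should have units dimensionally equivalent to m^2 / s (e.g. m²/s).
The given unit 'kg/(m·s)' reduces to kg / (m * s). Of the listed options, that is the dimensionality of dynamic viscosity.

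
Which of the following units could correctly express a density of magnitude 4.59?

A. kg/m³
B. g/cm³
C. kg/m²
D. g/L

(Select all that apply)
A, B, D

density has SI base units: kg / m^3

Checking each option against kg / m^3:
  A. kg/m³: ✓ matches
  B. g/cm³: ✓ matches
  C. kg/m²: ✗ does not match
  D. g/L: ✓ matches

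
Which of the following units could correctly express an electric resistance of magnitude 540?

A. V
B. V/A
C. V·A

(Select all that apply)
B

electric resistance has SI base units: kg * m^2 / (A^2 * s^3)

Checking each option against kg * m^2 / (A^2 * s^3):
  A. V: ✗ does not match
  B. V/A: ✓ matches
  C. V·A: ✗ does not match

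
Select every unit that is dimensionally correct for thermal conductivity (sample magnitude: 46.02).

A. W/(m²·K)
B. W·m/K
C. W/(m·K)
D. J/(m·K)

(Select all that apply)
C

thermal conductivity has SI base units: kg * m / (s^3 * K)

Checking each option against kg * m / (s^3 * K):
  A. W/(m²·K): ✗ does not match
  B. W·m/K: ✗ does not match
  C. W/(m·K): ✓ matches
  D. J/(m·K): ✗ does not match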